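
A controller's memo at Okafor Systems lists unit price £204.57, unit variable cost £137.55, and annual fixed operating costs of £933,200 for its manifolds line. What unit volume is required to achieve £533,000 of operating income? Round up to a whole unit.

21,878 manifolds

Unit CM = price − variable cost = £204.57 − £137.55 = £67.02.
Required volume = (fixed costs + target profit) ÷ CM = (£933,200 + £533,000) ÷ £67.02 = 21,877.05, so 21,878 manifolds.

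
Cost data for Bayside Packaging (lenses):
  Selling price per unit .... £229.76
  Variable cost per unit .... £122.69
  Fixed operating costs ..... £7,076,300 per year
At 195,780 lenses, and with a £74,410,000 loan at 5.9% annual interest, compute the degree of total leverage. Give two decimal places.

2.21

Contribution at this volume is 195,780 × £107.07 = £20,962,164.60.
Subtracting fixed costs: EBIT = £20,962,164.60 − £7,076,300 = £13,885,864.60. Interest = £4,390,190.00.
DOL = £20,962,164.60 ÷ £13,885,864.60 = 1.5096; DFL = £13,885,864.60 ÷ £9,495,674.60 = 1.4623.
DCL = DOL × DFL = 1.5096 × 1.4623 = 2.2075.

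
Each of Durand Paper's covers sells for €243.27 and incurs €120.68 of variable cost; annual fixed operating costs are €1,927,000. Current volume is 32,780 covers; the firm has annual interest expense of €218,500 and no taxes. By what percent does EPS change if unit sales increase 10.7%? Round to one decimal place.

At 32,780 units, contribution = 32,780 × €122.59 = €4,018,500.20.
Operating income = contribution − fixed costs = €4,018,500.20 − €1,927,000 = €2,091,500.20.
Interest = €218,500.00, so EBIT − I = €1,873,000.20.
Degree of combined leverage = contribution ÷ (EBIT − I) = €4,018,500.20 ÷ €1,873,000.20 = 2.1455.
%ΔEPS = DCL × %ΔSales = 2.1455 × +10.7% = +23.0%.

+23.0%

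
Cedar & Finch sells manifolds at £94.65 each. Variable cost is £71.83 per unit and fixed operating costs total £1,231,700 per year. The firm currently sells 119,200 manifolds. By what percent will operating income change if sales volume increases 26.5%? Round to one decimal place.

Contribution at this volume is 119,200 × £22.82 = £2,720,144.00.
EBIT = £2,720,144.00 − £1,231,700 = £1,488,444.00.
DOL = contribution ÷ EBIT = £2,720,144.00 ÷ £1,488,444.00 = 1.8275.
%ΔEBIT = DOL × %ΔSales = 1.8275 × +26.5% = +48.4%.

+48.4%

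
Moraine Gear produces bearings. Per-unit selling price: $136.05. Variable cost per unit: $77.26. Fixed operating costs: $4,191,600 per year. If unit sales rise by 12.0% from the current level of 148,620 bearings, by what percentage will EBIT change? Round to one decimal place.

+23.1%

At 148,620 units, contribution = 148,620 × $58.79 = $8,737,369.80.
Subtracting fixed costs: EBIT = $8,737,369.80 − $4,191,600 = $4,545,769.80.
So DOL = total CM / EBIT = $8,737,369.80 / $4,545,769.80 = 1.9221.
Operating income changes by 1.9221 × +12.0% = +23.1%.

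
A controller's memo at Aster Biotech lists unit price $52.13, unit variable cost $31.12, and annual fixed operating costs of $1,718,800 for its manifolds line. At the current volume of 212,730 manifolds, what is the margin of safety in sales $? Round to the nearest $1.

$6,824,929

Contribution margin per unit = $52.13 − $31.12 = $21.01. Break-even units = $1,718,800 ÷ $21.01 = 81,808.66; break-even revenue = 81,808.66 × $52.13 = $4,264,685.58.
Actual sales revenue = 212,730 × $52.13 = $11,089,614.90.
Margin of safety = $11,089,614.90 − $4,264,685.58 = $6,824,929.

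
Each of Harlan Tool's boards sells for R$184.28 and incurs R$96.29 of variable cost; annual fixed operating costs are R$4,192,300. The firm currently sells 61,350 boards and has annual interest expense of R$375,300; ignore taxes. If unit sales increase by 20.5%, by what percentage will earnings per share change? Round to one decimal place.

Total contribution margin = 61,350 × R$87.99 = R$5,398,186.50.
EBIT = R$5,398,186.50 − R$4,192,300 = R$1,205,886.50.
Interest = R$375,300.00, so EBIT − I = R$830,586.50.
Degree of combined leverage = contribution ÷ (EBIT − I) = R$5,398,186.50 ÷ R$830,586.50 = 6.4992.
EPS therefore changes by 6.4992 × (+20.5%) = +133.2%.

+133.2%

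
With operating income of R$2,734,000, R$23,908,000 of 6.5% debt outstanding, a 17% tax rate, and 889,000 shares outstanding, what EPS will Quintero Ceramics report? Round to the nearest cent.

R$1.10

Interest = R$1,554,020.00, so EBT = R$2,734,000 − R$1,554,020.00 = R$1,179,980.00.
Net income = R$1,179,980.00 × (1 − 0.17) = R$979,383.40.
EPS = R$979,383.40 ÷ 889,000 = R$1.10.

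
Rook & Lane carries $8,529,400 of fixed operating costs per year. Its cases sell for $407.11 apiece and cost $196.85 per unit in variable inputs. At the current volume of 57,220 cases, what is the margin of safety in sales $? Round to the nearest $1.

$6,780,024

Contribution margin per unit = $407.11 − $196.85 = $210.26. Break-even units = $8,529,400 ÷ $210.26 = 40,565.97; break-even revenue = 40,565.97 × $407.11 = $16,514,810.40.
Actual sales revenue = 57,220 × $407.11 = $23,294,834.20.
Margin of safety = $23,294,834.20 − $16,514,810.40 = $6,780,024.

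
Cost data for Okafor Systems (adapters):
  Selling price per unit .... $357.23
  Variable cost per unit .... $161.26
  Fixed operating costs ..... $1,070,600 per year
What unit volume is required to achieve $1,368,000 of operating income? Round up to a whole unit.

12,444 adapters

Contribution margin per unit = $357.23 − $161.26 = $195.97.
Units = (FC + target) / CM = ($1,070,600 + $1,368,000) / $195.97 = 12,443.74, so 12,444 adapters.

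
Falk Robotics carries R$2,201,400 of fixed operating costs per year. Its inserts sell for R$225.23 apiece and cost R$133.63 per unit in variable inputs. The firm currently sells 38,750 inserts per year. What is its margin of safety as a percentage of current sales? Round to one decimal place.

Unit CM = price − variable cost = R$225.23 − R$133.63 = R$91.60. Break-even units = R$2,201,400 ÷ R$91.60 = 24,032.75; break-even revenue = 24,032.75 × R$225.23 = R$5,412,896.53.
Actual sales revenue = 38,750 × R$225.23 = R$8,727,662.50.
Margin of safety = (R$8,727,662.50 − R$5,412,896.53) ÷ R$8,727,662.50 = 38.0%.

38.0%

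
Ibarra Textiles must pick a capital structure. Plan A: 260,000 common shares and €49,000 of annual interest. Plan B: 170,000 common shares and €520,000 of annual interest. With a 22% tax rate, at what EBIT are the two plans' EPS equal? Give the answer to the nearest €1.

€1,409,667

Set EPS_A = EPS_B: (EBIT − €49,000)(1 − 0.22) ÷ 260,000 = (EBIT − €520,000)(1 − 0.22) ÷ 170,000.
The (1 − t) factor cancels: (EBIT − 49,000) × 170,000 = (EBIT − 520,000) × 260,000.
Solving, EBIT = (520,000·260,000 − 49,000·170,000) / (260,000 − 170,000) = 126,870,000,000 / 90,000 = 1,409,666.67.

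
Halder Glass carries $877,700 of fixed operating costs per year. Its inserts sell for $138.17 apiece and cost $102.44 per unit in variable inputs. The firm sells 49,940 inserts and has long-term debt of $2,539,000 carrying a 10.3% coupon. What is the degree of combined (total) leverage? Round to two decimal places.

Contribution at this volume is 49,940 × $35.73 = $1,784,356.20.
EBIT = $1,784,356.20 − $877,700 = $906,656.20. Interest = $261,517.00.
DOL = $1,784,356.20 ÷ $906,656.20 = 1.9681; DFL = $906,656.20 ÷ $645,139.20 = 1.4054.
Combined leverage = 1.9681 × 1.4054 = 2.7660.

2.77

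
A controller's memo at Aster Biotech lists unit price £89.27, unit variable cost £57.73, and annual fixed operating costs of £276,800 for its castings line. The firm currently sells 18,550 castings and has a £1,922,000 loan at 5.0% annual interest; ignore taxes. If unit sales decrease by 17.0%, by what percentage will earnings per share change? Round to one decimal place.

Total contribution margin = 18,550 × £31.54 = £585,067.00.
Subtracting fixed costs: EBIT = £585,067.00 − £276,800 = £308,267.00.
Interest = £96,100.00, so EBIT − I = £212,167.00.
DCL = total CM / (EBIT − I) = £585,067.00 / £212,167.00 = 2.7576.
%ΔEPS = DCL × %ΔSales = 2.7576 × -17.0% = -46.9%.

-46.9%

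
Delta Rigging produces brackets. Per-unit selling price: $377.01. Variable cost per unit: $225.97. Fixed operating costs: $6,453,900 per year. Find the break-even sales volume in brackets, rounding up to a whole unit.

Unit CM = price − variable cost = $377.01 − $225.97 = $151.04.
Units to break even: $6,453,900 ÷ $151.04 = 42,729.74, rounded up to 42,730.

42,730 brackets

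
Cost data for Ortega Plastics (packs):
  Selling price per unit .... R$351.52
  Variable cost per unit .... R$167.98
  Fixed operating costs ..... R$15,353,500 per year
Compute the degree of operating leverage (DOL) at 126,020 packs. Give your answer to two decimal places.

Total contribution margin = 126,020 × R$183.54 = R$23,129,710.80.
Operating income = contribution − fixed costs = R$23,129,710.80 − R$15,353,500 = R$7,776,210.80.
Degree of operating leverage = R$23,129,710.80 / R$7,776,210.80 = 2.9744.

2.97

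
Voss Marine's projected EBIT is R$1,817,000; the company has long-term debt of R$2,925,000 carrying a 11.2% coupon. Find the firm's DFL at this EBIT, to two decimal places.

1.22

Annual interest charges come to R$327,600.00.
Degree of financial leverage = EBIT / (EBIT − interest) = R$1,817,000 / R$1,489,400.00 = 1.2200.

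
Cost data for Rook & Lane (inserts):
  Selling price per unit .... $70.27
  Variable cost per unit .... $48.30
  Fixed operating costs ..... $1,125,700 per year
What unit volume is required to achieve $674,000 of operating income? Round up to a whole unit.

Unit CM = price − variable cost = $70.27 − $48.30 = $21.97.
Need Q such that Q × $21.97 − $1,125,700 = $674,000, i.e. Q = $1,799,700 / $21.97 = 81,916.25 → 81,917.

81,917 inserts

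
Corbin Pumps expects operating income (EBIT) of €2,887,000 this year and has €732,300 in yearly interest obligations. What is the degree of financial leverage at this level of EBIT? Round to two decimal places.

Interest = €732,300.00.
DFL = EBIT ÷ (EBIT − I) = €2,887,000 ÷ (€2,887,000 − €732,300.00) = €2,887,000 ÷ €2,154,700.00 = 1.3399.

1.34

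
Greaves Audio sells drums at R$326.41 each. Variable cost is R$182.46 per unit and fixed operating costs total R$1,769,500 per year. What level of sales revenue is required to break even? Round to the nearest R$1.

R$4,012,383

Contribution margin per unit = R$326.41 − R$182.46 = R$143.95, a CM ratio of R$143.95 ÷ R$326.41 = 0.4410.
Break-even sales = FC ÷ CM ratio = R$1,769,500 × R$326.41 / R$143.95 = R$4,012,383.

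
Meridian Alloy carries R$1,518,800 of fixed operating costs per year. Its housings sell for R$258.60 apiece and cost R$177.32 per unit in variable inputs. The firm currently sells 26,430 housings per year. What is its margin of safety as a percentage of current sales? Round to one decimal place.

Unit CM = price − variable cost = R$258.60 − R$177.32 = R$81.28. Break-even units = R$1,518,800 ÷ R$81.28 = 18,686.02; break-even revenue = 18,686.02 × R$258.60 = R$4,832,205.71.
Current sales = 26,430 × R$258.60 = R$6,834,798.00.
Margin of safety = (R$6,834,798.00 − R$4,832,205.71) ÷ R$6,834,798.00 = 29.3%.

29.3%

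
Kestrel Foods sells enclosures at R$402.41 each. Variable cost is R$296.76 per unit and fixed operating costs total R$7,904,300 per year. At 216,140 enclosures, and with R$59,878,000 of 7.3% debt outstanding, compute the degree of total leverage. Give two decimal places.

Contribution at this volume is 216,140 × R$105.65 = R$22,835,191.00.
EBIT = R$22,835,191.00 − R$7,904,300 = R$14,930,891.00. Interest = R$4,371,094.00, so EBIT − I = R$10,559,797.00.
Degree of total leverage = total CM / (EBIT − interest) = R$22,835,191.00 / R$10,559,797.00 = 2.1625.

2.16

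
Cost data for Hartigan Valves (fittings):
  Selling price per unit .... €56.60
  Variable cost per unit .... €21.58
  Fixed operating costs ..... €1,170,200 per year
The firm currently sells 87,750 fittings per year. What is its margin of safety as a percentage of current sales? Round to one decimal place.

Contribution margin per unit = €56.60 − €21.58 = €35.02. Break-even units = €1,170,200 ÷ €35.02 = 33,415.19; break-even revenue = 33,415.19 × €56.60 = €1,891,299.83.
Current sales = 87,750 × €56.60 = €4,966,650.00.
Margin of safety = (€4,966,650.00 − €1,891,299.83) ÷ €4,966,650.00 = 61.9%.

61.9%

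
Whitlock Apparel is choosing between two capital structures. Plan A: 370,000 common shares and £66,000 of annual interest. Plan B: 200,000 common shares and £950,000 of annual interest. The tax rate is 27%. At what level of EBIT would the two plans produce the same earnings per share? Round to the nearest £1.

£1,990,000

At indifference, (EBIT − 66,000)(1 − t)/370,000 = (EBIT − 950,000)(1 − t)/200,000.
The (1 − t) factor cancels: (EBIT − 66,000) × 200,000 = (EBIT − 950,000) × 370,000.
EBIT × (370,000 − 200,000) = 950,000 × 370,000 − 66,000 × 200,000 = 338,300,000,000, so EBIT = 338,300,000,000 ÷ 170,000 = 1,990,000.00.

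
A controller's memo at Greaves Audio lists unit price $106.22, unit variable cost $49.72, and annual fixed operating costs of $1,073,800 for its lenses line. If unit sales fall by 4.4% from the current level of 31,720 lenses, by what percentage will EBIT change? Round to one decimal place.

-11.0%

Contribution at this volume is 31,720 × $56.50 = $1,792,180.00.
EBIT = $1,792,180.00 − $1,073,800 = $718,380.00.
So DOL = total CM / EBIT = $1,792,180.00 / $718,380.00 = 2.4948.
So EBIT moves 2.4948 × (-4.4%) = -11.0%.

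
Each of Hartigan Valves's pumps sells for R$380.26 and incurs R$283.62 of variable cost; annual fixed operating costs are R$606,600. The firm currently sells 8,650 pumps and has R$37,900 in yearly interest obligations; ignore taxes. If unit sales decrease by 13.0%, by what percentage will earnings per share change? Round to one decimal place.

-56.8%

Contribution at this volume is 8,650 × R$96.64 = R$835,936.00.
Operating income = contribution − fixed costs = R$835,936.00 − R$606,600 = R$229,336.00.
After interest of R$37,900.00, pre-tax earnings = R$191,436.00.
Degree of combined leverage = contribution ÷ (EBIT − I) = R$835,936.00 ÷ R$191,436.00 = 4.3667.
EPS therefore changes by 4.3667 × (-13.0%) = -56.8%.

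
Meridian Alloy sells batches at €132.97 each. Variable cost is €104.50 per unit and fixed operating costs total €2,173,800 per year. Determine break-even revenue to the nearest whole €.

€10,152,799

CM per unit = €132.97 − €104.50 = €28.47; CM ratio = €28.47 / €132.97 = 0.2141.
Break-even revenue = fixed costs × price ÷ CM = €2,173,800 × €132.97 ÷ €28.47 = €10,152,799.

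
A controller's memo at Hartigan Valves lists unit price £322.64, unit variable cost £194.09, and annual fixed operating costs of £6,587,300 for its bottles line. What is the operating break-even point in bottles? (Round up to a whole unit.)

51,244 bottles

Unit CM = price − variable cost = £322.64 − £194.09 = £128.55.
Break-even Q = £6,587,300 / £128.55 = 51,243.10 → 51,244 bottles.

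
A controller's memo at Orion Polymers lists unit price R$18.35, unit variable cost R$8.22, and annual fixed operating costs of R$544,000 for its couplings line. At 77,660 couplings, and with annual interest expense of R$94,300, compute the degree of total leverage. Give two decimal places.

Contribution at this volume is 77,660 × R$10.13 = R$786,695.80.
Operating income = contribution − fixed costs = R$786,695.80 − R$544,000 = R$242,695.80. Interest = R$94,300.00, so EBIT − I = R$148,395.80.
DCL = contribution ÷ (EBIT − I) = R$786,695.80 ÷ R$148,395.80 = 5.3013.

5.30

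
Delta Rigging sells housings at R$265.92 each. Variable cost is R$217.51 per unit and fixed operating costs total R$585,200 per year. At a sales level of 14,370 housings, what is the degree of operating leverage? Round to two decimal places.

6.30

Contribution at this volume is 14,370 × R$48.41 = R$695,651.70.
Operating income = contribution − fixed costs = R$695,651.70 − R$585,200 = R$110,451.70.
DOL = contribution ÷ EBIT = R$695,651.70 ÷ R$110,451.70 = 6.2982.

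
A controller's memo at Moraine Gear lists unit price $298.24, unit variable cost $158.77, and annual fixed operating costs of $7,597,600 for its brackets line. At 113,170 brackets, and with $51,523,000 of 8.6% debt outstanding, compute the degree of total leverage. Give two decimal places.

4.20

At 113,170 units, contribution = 113,170 × $139.47 = $15,783,819.90.
EBIT = $15,783,819.90 − $7,597,600 = $8,186,219.90. Interest = $4,430,978.00, so EBIT − I = $3,755,241.90.
DCL = contribution ÷ (EBIT − I) = $15,783,819.90 ÷ $3,755,241.90 = 4.2031.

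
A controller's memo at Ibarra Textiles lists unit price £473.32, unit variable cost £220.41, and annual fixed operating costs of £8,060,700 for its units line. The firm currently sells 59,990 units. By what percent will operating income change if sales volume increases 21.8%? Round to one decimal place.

At 59,990 units, contribution = 59,990 × £252.91 = £15,172,070.90.
Subtracting fixed costs: EBIT = £15,172,070.90 − £8,060,700 = £7,111,370.90.
So DOL = total CM / EBIT = £15,172,070.90 / £7,111,370.90 = 2.1335.
%ΔEBIT = DOL × %ΔSales = 2.1335 × +21.8% = +46.5%.

+46.5%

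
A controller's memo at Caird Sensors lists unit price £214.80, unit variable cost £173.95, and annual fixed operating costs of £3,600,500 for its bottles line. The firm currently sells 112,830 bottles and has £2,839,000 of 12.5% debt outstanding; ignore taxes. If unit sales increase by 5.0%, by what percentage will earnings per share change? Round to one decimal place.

+35.3%

Contribution at this volume is 112,830 × £40.85 = £4,609,105.50.
EBIT = £4,609,105.50 − £3,600,500 = £1,008,605.50.
After interest of £354,875.00, pre-tax earnings = £653,730.50.
Degree of combined leverage = contribution ÷ (EBIT − I) = £4,609,105.50 ÷ £653,730.50 = 7.0505.
EPS therefore changes by 7.0505 × (+5.0%) = +35.3%.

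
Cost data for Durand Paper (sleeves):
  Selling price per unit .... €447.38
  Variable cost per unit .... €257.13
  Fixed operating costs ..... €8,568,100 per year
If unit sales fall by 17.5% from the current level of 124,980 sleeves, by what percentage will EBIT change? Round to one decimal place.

At 124,980 units, contribution = 124,980 × €190.25 = €23,777,445.00.
Subtracting fixed costs: EBIT = €23,777,445.00 − €8,568,100 = €15,209,345.00.
DOL = contribution ÷ EBIT = €23,777,445.00 ÷ €15,209,345.00 = 1.5633.
%ΔEBIT = DOL × %ΔSales = 1.5633 × -17.5% = -27.4%.

-27.4%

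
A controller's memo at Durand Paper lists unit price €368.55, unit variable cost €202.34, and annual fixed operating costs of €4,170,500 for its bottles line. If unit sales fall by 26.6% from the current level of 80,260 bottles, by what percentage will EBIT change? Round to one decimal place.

-38.7%

At 80,260 units, contribution = 80,260 × €166.21 = €13,340,014.60.
Operating income = contribution − fixed costs = €13,340,014.60 − €4,170,500 = €9,169,514.60.
So DOL = total CM / EBIT = €13,340,014.60 / €9,169,514.60 = 1.4548.
So EBIT moves 1.4548 × (-26.6%) = -38.7%.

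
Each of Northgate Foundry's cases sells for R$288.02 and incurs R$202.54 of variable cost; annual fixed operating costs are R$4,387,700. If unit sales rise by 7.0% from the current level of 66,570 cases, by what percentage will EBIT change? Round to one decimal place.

+30.6%

At 66,570 units, contribution = 66,570 × R$85.48 = R$5,690,403.60.
EBIT = R$5,690,403.60 − R$4,387,700 = R$1,302,703.60.
So DOL = total CM / EBIT = R$5,690,403.60 / R$1,302,703.60 = 4.3681.
Operating income changes by 4.3681 × +7.0% = +30.6%.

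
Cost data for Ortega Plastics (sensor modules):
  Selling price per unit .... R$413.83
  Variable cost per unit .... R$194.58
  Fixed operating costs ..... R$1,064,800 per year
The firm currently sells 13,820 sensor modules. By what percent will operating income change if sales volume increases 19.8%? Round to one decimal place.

Contribution at this volume is 13,820 × R$219.25 = R$3,030,035.00.
Subtracting fixed costs: EBIT = R$3,030,035.00 − R$1,064,800 = R$1,965,235.00.
DOL = contribution ÷ EBIT = R$3,030,035.00 ÷ R$1,965,235.00 = 1.5418.
%ΔEBIT = DOL × %ΔSales = 1.5418 × +19.8% = +30.5%.

+30.5%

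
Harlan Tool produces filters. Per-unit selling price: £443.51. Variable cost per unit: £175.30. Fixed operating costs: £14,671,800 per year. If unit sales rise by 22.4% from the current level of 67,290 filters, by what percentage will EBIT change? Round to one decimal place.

+119.7%

At 67,290 units, contribution = 67,290 × £268.21 = £18,047,850.90.
Subtracting fixed costs: EBIT = £18,047,850.90 − £14,671,800 = £3,376,050.90.
DOL = contribution ÷ EBIT = £18,047,850.90 ÷ £3,376,050.90 = 5.3458.
Operating income changes by 5.3458 × +22.4% = +119.7%.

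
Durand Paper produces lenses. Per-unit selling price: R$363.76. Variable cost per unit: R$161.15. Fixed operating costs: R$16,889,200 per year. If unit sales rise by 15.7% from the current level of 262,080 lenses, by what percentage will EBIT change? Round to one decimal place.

Contribution at this volume is 262,080 × R$202.61 = R$53,100,028.80.
Subtracting fixed costs: EBIT = R$53,100,028.80 − R$16,889,200 = R$36,210,828.80.
Degree of operating leverage = R$53,100,028.80 / R$36,210,828.80 = 1.4664.
So EBIT moves 1.4664 × (+15.7%) = +23.0%.

+23.0%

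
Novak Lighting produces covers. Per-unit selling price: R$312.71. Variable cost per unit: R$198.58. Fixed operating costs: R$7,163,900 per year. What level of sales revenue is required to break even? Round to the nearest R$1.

R$19,628,697

CM per unit = R$312.71 − R$198.58 = R$114.13; CM ratio = R$114.13 / R$312.71 = 0.3650.
Break-even revenue = fixed costs × price ÷ CM = R$7,163,900 × R$312.71 ÷ R$114.13 = R$19,628,697.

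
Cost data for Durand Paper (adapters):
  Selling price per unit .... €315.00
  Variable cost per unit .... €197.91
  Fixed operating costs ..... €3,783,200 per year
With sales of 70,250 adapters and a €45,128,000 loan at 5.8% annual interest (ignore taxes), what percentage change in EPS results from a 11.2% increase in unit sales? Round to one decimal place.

At 70,250 units, contribution = 70,250 × €117.09 = €8,225,572.50.
Operating income = contribution − fixed costs = €8,225,572.50 − €3,783,200 = €4,442,372.50.
After interest of €2,617,424.00, pre-tax earnings = €1,824,948.50.
Degree of combined leverage = contribution ÷ (EBIT − I) = €8,225,572.50 ÷ €1,824,948.50 = 4.5073.
EPS therefore changes by 4.5073 × (+11.2%) = +50.5%.

+50.5%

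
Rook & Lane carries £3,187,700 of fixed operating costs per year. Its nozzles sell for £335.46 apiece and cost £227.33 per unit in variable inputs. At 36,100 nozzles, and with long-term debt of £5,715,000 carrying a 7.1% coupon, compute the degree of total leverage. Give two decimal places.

Contribution at this volume is 36,100 × £108.13 = £3,903,493.00.
EBIT = £3,903,493.00 − £3,187,700 = £715,793.00. Interest = £405,765.00.
DOL = £3,903,493.00 ÷ £715,793.00 = 5.4534; DFL = £715,793.00 ÷ £310,028.00 = 2.3088.
Combined leverage = 5.4534 × 2.3088 = 12.5908.

12.59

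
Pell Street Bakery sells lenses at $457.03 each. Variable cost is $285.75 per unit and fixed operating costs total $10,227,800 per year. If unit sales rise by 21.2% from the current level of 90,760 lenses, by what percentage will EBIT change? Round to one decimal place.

At 90,760 units, contribution = 90,760 × $171.28 = $15,545,372.80.
Operating income = contribution − fixed costs = $15,545,372.80 − $10,227,800 = $5,317,572.80.
DOL = contribution ÷ EBIT = $15,545,372.80 ÷ $5,317,572.80 = 2.9234.
Operating income changes by 2.9234 × +21.2% = +62.0%.

+62.0%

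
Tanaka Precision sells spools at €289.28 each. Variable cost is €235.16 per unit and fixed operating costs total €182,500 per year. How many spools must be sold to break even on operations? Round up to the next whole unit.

3,373 spools

Each unit contributes €289.28 − €235.16 = €54.12.
Break-even volume = fixed costs ÷ CM per unit = €182,500 ÷ €54.12 = 3,372.14, so 3,373 spools.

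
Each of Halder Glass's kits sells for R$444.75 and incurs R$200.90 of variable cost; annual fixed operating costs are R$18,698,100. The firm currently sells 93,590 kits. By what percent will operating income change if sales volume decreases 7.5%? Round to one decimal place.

-41.5%

At 93,590 units, contribution = 93,590 × R$243.85 = R$22,821,921.50.
Operating income = contribution − fixed costs = R$22,821,921.50 − R$18,698,100 = R$4,123,821.50.
So DOL = total CM / EBIT = R$22,821,921.50 / R$4,123,821.50 = 5.5342.
%ΔEBIT = DOL × %ΔSales = 5.5342 × -7.5% = -41.5%.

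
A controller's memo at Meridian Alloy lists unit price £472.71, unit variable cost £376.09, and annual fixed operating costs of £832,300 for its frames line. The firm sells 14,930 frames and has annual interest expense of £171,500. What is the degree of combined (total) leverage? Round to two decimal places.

3.29

Total contribution margin = 14,930 × £96.62 = £1,442,536.60.
Operating income = contribution − fixed costs = £1,442,536.60 − £832,300 = £610,236.60. Interest = £171,500.00, so EBIT − I = £438,736.60.
DCL = contribution ÷ (EBIT − I) = £1,442,536.60 ÷ £438,736.60 = 3.2879.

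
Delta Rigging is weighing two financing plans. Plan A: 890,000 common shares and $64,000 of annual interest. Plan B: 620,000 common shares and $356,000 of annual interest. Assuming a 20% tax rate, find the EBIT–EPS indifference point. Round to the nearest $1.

At indifference, (EBIT − 64,000)(1 − t)/890,000 = (EBIT − 356,000)(1 − t)/620,000.
The (1 − t) factor cancels: (EBIT − 64,000) × 620,000 = (EBIT − 356,000) × 890,000.
Solving, EBIT = (356,000·890,000 − 64,000·620,000) / (890,000 − 620,000) = 277,160,000,000 / 270,000 = 1,026,518.52.

$1,026,519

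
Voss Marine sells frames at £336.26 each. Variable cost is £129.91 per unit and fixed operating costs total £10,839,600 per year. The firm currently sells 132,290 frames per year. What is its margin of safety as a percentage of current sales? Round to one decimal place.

60.3%

Each unit contributes £336.26 − £129.91 = £206.35. Break-even units = £10,839,600 ÷ £206.35 = 52,530.17; break-even revenue = 52,530.17 × £336.26 = £17,663,794.02.
Current sales = 132,290 × £336.26 = £44,483,835.40.
Margin of safety = (£44,483,835.40 − £17,663,794.02) ÷ £44,483,835.40 = 60.3%.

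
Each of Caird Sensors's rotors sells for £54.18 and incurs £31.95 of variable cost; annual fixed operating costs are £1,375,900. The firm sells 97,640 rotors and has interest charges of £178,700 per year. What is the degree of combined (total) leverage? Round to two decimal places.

3.52

Total contribution margin = 97,640 × £22.23 = £2,170,537.20.
Operating income = contribution − fixed costs = £2,170,537.20 − £1,375,900 = £794,637.20. Interest = £178,700.00.
DOL = £2,170,537.20 ÷ £794,637.20 = 2.7315; DFL = £794,637.20 ÷ £615,937.20 = 1.2901.
Combined leverage = 2.7315 × 1.2901 = 3.5239.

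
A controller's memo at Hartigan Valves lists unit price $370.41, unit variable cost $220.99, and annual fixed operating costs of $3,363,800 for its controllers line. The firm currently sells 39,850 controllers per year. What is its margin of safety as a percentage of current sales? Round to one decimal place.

43.5%

Contribution margin per unit = $370.41 − $220.99 = $149.42. Break-even units = $3,363,800 ÷ $149.42 = 22,512.38; break-even revenue = 22,512.38 × $370.41 = $8,338,811.12.
Current sales = 39,850 × $370.41 = $14,760,838.50.
Margin of safety = ($14,760,838.50 − $8,338,811.12) ÷ $14,760,838.50 = 43.5%.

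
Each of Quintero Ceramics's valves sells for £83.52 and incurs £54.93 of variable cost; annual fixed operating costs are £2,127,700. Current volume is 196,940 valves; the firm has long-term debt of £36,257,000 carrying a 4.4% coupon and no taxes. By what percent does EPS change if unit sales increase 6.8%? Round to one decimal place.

+20.1%

Total contribution margin = 196,940 × £28.59 = £5,630,514.60.
Operating income = contribution − fixed costs = £5,630,514.60 − £2,127,700 = £3,502,814.60.
Interest = £1,595,308.00, so EBIT − I = £1,907,506.60.
Degree of combined leverage = contribution ÷ (EBIT − I) = £5,630,514.60 ÷ £1,907,506.60 = 2.9518.
EPS therefore changes by 2.9518 × (+6.8%) = +20.1%.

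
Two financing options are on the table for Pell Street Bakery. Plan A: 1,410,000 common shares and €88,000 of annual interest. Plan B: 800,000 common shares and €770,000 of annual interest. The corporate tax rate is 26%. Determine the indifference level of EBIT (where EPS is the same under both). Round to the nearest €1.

Set EPS_A = EPS_B: (EBIT − €88,000)(1 − 0.26) ÷ 1,410,000 = (EBIT − €770,000)(1 − 0.26) ÷ 800,000.
Cancelling (1 − t) and cross-multiplying: 800,000·(EBIT − 88,000) = 1,410,000·(EBIT − 770,000).
Solving, EBIT = (770,000·1,410,000 − 88,000·800,000) / (1,410,000 − 800,000) = 1,015,300,000,000 / 610,000 = 1,664,426.23.

€1,664,426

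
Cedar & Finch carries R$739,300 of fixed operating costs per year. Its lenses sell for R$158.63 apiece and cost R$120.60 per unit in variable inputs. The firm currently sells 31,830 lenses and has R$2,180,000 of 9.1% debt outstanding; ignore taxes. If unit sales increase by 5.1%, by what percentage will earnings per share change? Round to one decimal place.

Contribution at this volume is 31,830 × R$38.03 = R$1,210,494.90.
EBIT = R$1,210,494.90 − R$739,300 = R$471,194.90.
Interest = R$198,380.00, so EBIT − I = R$272,814.90.
DCL = total CM / (EBIT − I) = R$1,210,494.90 / R$272,814.90 = 4.4371.
EPS therefore changes by 4.4371 × (+5.1%) = +22.6%.

+22.6%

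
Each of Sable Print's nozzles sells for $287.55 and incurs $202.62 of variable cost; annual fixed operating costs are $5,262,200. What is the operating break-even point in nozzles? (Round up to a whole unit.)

61,960 nozzles

Each unit contributes $287.55 − $202.62 = $84.93.
Break-even Q = $5,262,200 / $84.93 = 61,959.26 → 61,960 nozzles.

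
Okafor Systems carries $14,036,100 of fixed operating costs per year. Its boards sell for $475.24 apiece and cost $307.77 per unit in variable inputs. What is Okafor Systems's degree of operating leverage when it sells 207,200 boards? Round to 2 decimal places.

1.68

Contribution at this volume is 207,200 × $167.47 = $34,699,784.00.
EBIT = $34,699,784.00 − $14,036,100 = $20,663,684.00.
DOL = contribution ÷ EBIT = $34,699,784.00 ÷ $20,663,684.00 = 1.6793.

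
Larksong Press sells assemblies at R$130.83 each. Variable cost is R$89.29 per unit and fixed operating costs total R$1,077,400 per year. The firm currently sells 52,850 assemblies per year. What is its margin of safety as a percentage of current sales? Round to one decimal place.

50.9%

Each unit contributes R$130.83 − R$89.29 = R$41.54. Break-even units = R$1,077,400 ÷ R$41.54 = 25,936.45; break-even revenue = 25,936.45 × R$130.83 = R$3,393,265.33.
Actual sales revenue = 52,850 × R$130.83 = R$6,914,365.50.
Margin of safety = (R$6,914,365.50 − R$3,393,265.33) ÷ R$6,914,365.50 = 50.9%.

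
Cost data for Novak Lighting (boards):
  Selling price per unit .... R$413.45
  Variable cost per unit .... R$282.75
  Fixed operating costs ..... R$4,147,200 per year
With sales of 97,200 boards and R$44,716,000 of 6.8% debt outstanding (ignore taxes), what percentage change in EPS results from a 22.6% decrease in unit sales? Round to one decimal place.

-52.0%

At 97,200 units, contribution = 97,200 × R$130.70 = R$12,704,040.00.
Operating income = contribution − fixed costs = R$12,704,040.00 − R$4,147,200 = R$8,556,840.00.
After interest of R$3,040,688.00, pre-tax earnings = R$5,516,152.00.
Degree of combined leverage = contribution ÷ (EBIT − I) = R$12,704,040.00 ÷ R$5,516,152.00 = 2.3031.
EPS therefore changes by 2.3031 × (-22.6%) = -52.0%.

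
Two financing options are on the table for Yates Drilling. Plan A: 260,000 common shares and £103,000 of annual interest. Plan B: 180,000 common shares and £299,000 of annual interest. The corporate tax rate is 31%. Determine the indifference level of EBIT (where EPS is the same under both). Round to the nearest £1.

£740,000

At indifference, (EBIT − 103,000)(1 − t)/260,000 = (EBIT − 299,000)(1 − t)/180,000.
Cancelling (1 − t) and cross-multiplying: 180,000·(EBIT − 103,000) = 260,000·(EBIT − 299,000).
Solving, EBIT = (299,000·260,000 − 103,000·180,000) / (260,000 − 180,000) = 59,200,000,000 / 80,000 = 740,000.00.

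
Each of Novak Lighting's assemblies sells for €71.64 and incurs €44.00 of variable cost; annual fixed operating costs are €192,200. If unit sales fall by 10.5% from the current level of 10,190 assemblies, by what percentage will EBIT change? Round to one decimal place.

Contribution at this volume is 10,190 × €27.64 = €281,651.60.
Operating income = contribution − fixed costs = €281,651.60 − €192,200 = €89,451.60.
So DOL = total CM / EBIT = €281,651.60 / €89,451.60 = 3.1486.
So EBIT moves 3.1486 × (-10.5%) = -33.1%.

-33.1%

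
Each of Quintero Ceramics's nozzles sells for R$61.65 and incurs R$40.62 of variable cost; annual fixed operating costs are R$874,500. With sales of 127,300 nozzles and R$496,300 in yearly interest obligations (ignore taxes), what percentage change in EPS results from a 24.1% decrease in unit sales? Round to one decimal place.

-49.4%

At 127,300 units, contribution = 127,300 × R$21.03 = R$2,677,119.00.
Operating income = contribution − fixed costs = R$2,677,119.00 − R$874,500 = R$1,802,619.00.
Interest = R$496,300.00, so EBIT − I = R$1,306,319.00.
Degree of combined leverage = contribution ÷ (EBIT − I) = R$2,677,119.00 ÷ R$1,306,319.00 = 2.0494.
%ΔEPS = DCL × %ΔSales = 2.0494 × -24.1% = -49.4%.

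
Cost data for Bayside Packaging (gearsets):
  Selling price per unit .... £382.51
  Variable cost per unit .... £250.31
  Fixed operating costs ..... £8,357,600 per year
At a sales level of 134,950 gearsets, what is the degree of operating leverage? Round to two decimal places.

1.88

Total contribution margin = 134,950 × £132.20 = £17,840,390.00.
EBIT = £17,840,390.00 − £8,357,600 = £9,482,790.00.
So DOL = total CM / EBIT = £17,840,390.00 / £9,482,790.00 = 1.8813.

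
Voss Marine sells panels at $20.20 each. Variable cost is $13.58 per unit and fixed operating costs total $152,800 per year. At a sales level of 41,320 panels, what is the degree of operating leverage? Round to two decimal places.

Contribution at this volume is 41,320 × $6.62 = $273,538.40.
Operating income = contribution − fixed costs = $273,538.40 − $152,800 = $120,738.40.
Degree of operating leverage = $273,538.40 / $120,738.40 = 2.2655.

2.27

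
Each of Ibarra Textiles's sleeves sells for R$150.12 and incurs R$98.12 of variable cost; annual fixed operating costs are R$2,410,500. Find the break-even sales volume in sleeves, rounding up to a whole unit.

46,356 sleeves

Contribution margin per unit = R$150.12 − R$98.12 = R$52.00.
Break-even volume = fixed costs ÷ CM per unit = R$2,410,500 ÷ R$52.00 = 46,355.77, so 46,356 sleeves.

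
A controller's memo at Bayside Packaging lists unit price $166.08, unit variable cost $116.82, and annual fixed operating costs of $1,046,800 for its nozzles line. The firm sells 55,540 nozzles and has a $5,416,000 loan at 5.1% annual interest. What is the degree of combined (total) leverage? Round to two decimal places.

1.94

At 55,540 units, contribution = 55,540 × $49.26 = $2,735,900.40.
Subtracting fixed costs: EBIT = $2,735,900.40 − $1,046,800 = $1,689,100.40. Interest = $276,216.00, so EBIT − I = $1,412,884.40.
Degree of total leverage = total CM / (EBIT − interest) = $2,735,900.40 / $1,412,884.40 = 1.9364.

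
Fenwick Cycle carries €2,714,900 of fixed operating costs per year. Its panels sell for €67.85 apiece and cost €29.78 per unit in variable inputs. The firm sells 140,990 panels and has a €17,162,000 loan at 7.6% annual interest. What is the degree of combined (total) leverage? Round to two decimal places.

Total contribution margin = 140,990 × €38.07 = €5,367,489.30.
Operating income = contribution − fixed costs = €5,367,489.30 − €2,714,900 = €2,652,589.30. Interest = €1,304,312.00, so EBIT − I = €1,348,277.30.
DCL = contribution ÷ (EBIT − I) = €5,367,489.30 ÷ €1,348,277.30 = 3.9810.

3.98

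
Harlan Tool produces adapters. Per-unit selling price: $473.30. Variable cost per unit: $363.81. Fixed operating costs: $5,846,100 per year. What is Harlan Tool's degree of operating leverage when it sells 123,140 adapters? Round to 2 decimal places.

At 123,140 units, contribution = 123,140 × $109.49 = $13,482,598.60.
Operating income = contribution − fixed costs = $13,482,598.60 − $5,846,100 = $7,636,498.60.
Degree of operating leverage = $13,482,598.60 / $7,636,498.60 = 1.7655.

1.77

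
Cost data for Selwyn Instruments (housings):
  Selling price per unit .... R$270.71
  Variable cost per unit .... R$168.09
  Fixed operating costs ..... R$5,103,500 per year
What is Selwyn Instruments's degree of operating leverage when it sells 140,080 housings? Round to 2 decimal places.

Total contribution margin = 140,080 × R$102.62 = R$14,375,009.60.
Subtracting fixed costs: EBIT = R$14,375,009.60 − R$5,103,500 = R$9,271,509.60.
Degree of operating leverage = R$14,375,009.60 / R$9,271,509.60 = 1.5504.

1.55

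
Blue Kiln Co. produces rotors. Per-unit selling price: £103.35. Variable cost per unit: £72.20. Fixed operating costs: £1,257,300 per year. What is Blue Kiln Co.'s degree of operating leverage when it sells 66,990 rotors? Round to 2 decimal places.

2.52

At 66,990 units, contribution = 66,990 × £31.15 = £2,086,738.50.
Subtracting fixed costs: EBIT = £2,086,738.50 − £1,257,300 = £829,438.50.
So DOL = total CM / EBIT = £2,086,738.50 / £829,438.50 = 2.5158.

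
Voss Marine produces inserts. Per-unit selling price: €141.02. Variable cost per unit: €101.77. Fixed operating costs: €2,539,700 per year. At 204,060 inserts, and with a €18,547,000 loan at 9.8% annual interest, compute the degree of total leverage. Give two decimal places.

2.19

Contribution at this volume is 204,060 × €39.25 = €8,009,355.00.
EBIT = €8,009,355.00 − €2,539,700 = €5,469,655.00. Interest = €1,817,606.00, so EBIT − I = €3,652,049.00.
DCL = contribution ÷ (EBIT − I) = €8,009,355.00 ÷ €3,652,049.00 = 2.1931.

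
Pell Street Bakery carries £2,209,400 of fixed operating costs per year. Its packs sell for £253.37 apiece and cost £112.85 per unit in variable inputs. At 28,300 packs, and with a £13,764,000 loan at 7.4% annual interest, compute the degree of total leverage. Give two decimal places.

5.31

Total contribution margin = 28,300 × £140.52 = £3,976,716.00.
Subtracting fixed costs: EBIT = £3,976,716.00 − £2,209,400 = £1,767,316.00. Interest = £1,018,536.00.
DOL = £3,976,716.00 ÷ £1,767,316.00 = 2.2501; DFL = £1,767,316.00 ÷ £748,780.00 = 2.3603.
Combined leverage = 2.2501 × 2.3603 = 5.3109.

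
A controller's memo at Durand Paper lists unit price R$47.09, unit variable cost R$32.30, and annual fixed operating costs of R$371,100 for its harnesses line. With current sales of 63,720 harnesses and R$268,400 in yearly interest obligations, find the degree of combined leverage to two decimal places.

3.11

Total contribution margin = 63,720 × R$14.79 = R$942,418.80.
Operating income = contribution − fixed costs = R$942,418.80 − R$371,100 = R$571,318.80. Interest = R$268,400.00.
DOL = R$942,418.80 ÷ R$571,318.80 = 1.6495; DFL = R$571,318.80 ÷ R$302,918.80 = 1.8860.
Combined leverage = 1.6495 × 1.8860 = 3.1110.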